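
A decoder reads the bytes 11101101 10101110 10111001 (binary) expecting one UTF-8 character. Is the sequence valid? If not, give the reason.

invalid (encodes a surrogate (U+D800–U+DFFF))

Structurally a 3-byte sequence; payload = 0xDBB9.
But 0xDBB9 is in U+D800–U+DFFF, the surrogate range. Surrogates are not Unicode scalar values and are forbidden in UTF-8.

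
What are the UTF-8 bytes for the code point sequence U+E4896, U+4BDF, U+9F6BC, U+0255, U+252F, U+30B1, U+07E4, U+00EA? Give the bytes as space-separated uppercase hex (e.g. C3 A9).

F3 A4 A2 96 E4 AF 9F F2 9F 9A BC C9 95 E2 94 AF E3 82 B1 DF A4 C3 AA

U+E4896: 4-byte form → F3 A4 A2 96.
U+4BDF: 3-byte form → E4 AF 9F.
U+9F6BC: 4-byte form → F2 9F 9A BC.
U+0255: 2-byte form → C9 95.
U+252F: 3-byte form → E2 94 AF.
U+30B1: 3-byte form → E3 82 B1.
U+07E4: 2-byte form → DF A4.
U+00EA: 2-byte form → C3 AA.
Concatenated (23 bytes): F3 A4 A2 96 E4 AF 9F F2 9F 9A BC C9 95 E2 94 AF E3 82 B1 DF A4 C3 AA.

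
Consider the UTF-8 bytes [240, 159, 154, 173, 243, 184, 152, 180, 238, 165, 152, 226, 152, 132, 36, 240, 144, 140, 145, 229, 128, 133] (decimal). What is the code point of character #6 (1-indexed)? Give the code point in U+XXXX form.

U+10311

Offset 0: leading byte 0xF0 = 11110000 → 4-byte char #1 = F0 9F 9A AD.
Offset 4: leading byte 0xF3 = 11110011 → 4-byte char #2 = F3 B8 98 B4.
Offset 8: leading byte 0xEE = 11101110 → 3-byte char #3 = EE A5 98.
Offset 11: leading byte 0xE2 = 11100010 → 3-byte char #4 = E2 98 84.
Offset 14: leading byte 0x24 = 00100100 → 1-byte char #5 = 24.
Offset 15: leading byte 0xF0 = 11110000 → 4-byte char #6 = F0 90 8C 91.
Leading byte 0xF0 = 11110000 matches 11110xxx → 4-byte sequence.
Byte 1: 0xF0 = 11110000, payload 000 (3 bits).
Byte 2: 0x90 = 10010000 (10xxxxxx ✓), payload 010000.
Byte 3: 0x8C = 10001100 (10xxxxxx ✓), payload 001100.
Byte 4: 0x91 = 10010001 (10xxxxxx ✓), payload 010001.
Concatenate: 000010000001100010001 = 0x10311 (21 bits → U+10311).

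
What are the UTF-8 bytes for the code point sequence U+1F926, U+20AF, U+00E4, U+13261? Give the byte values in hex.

F0 9F A4 A6 E2 82 AF C3 A4 F0 93 89 A1

U+1F926: 4-byte form → F0 9F A4 A6.
U+20AF: 3-byte form → E2 82 AF.
U+00E4: 2-byte form → C3 A4.
U+13261: 4-byte form → F0 93 89 A1.
Concatenated (13 bytes): F0 9F A4 A6 E2 82 AF C3 A4 F0 93 89 A1.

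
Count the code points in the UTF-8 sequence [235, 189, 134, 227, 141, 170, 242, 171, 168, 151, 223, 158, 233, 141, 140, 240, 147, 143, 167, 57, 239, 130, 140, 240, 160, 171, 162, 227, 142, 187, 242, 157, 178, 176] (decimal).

11

Byte at offset 0: 0xEB = 11101011 → 3-byte char (#1). Advance 3.
Byte at offset 3: 0xE3 = 11100011 → 3-byte char (#2). Advance 3.
Byte at offset 6: 0xF2 = 11110010 → 4-byte char (#3). Advance 4.
Byte at offset 10: 0xDF = 11011111 → 2-byte char (#4). Advance 2.
Byte at offset 12: 0xE9 = 11101001 → 3-byte char (#5). Advance 3.
Byte at offset 15: 0xF0 = 11110000 → 4-byte char (#6). Advance 4.
Byte at offset 19: 0x39 = 00111001 → 1-byte char (#7). Advance 1.
Byte at offset 20: 0xEF = 11101111 → 3-byte char (#8). Advance 3.
Byte at offset 23: 0xF0 = 11110000 → 4-byte char (#9). Advance 4.
Byte at offset 27: 0xE3 = 11100011 → 3-byte char (#10). Advance 3.
Byte at offset 30: 0xF2 = 11110010 → 4-byte char (#11). Advance 4.
Reached end at offset 34 after 11 code points.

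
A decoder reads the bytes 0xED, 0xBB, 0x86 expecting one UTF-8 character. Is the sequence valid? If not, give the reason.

invalid (encodes a surrogate (U+D800–U+DFFF))

Structurally a 3-byte sequence; payload = 0xDEC6.
But 0xDEC6 is in U+D800–U+DFFF, the surrogate range. Surrogates are not Unicode scalar values and are forbidden in UTF-8.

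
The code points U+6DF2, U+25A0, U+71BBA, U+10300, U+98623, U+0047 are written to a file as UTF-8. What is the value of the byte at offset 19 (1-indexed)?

0x47

1-indexed offset 19 is 0-indexed offset 18.
U+6DF2 → 3-byte form E6 B7 B2 at offsets 0–2.
U+25A0 → 3-byte form E2 96 A0 at offsets 3–5.
U+71BBA → 4-byte form F1 B1 AE BA at offsets 6–9.
U+10300 → 4-byte form F0 90 8C 80 at offsets 10–13.
U+98623 → 4-byte form F2 98 98 A3 at offsets 14–17.
U+0047 → 1-byte form 47 at offsets 18–18.
Offset 18 falls in char 6's range; it's byte 1 of 47 = 0x47.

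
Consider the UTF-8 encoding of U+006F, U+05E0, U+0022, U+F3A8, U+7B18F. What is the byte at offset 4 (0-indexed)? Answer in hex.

U+006F → 1-byte form 6F at offsets 0–0.
U+05E0 → 2-byte form D7 A0 at offsets 1–2.
U+0022 → 1-byte form 22 at offsets 3–3.
U+F3A8 → 3-byte form EF 8E A8 at offsets 4–6.
Offset 4 falls in char 4's range; it's byte 1 of EF 8E A8 = 0xEF.

0xEF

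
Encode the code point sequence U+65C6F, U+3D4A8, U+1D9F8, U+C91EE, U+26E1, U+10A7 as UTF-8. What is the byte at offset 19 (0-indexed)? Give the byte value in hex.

U+65C6F → 4-byte form F1 A5 B1 AF at offsets 0–3.
U+3D4A8 → 4-byte form F0 BD 92 A8 at offsets 4–7.
U+1D9F8 → 4-byte form F0 9D A7 B8 at offsets 8–11.
U+C91EE → 4-byte form F3 89 87 AE at offsets 12–15.
U+26E1 → 3-byte form E2 9B A1 at offsets 16–18.
U+10A7 → 3-byte form E1 82 A7 at offsets 19–21.
Offset 19 falls in char 6's range; it's byte 1 of E1 82 A7 = 0xE1.

0xE1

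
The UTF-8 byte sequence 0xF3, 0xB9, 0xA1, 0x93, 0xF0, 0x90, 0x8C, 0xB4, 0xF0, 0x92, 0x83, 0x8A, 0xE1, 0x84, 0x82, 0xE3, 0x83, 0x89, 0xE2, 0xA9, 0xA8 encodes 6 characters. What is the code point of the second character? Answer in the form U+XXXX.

U+10334

Offset 0: leading byte 0xF3 = 11110011 → 4-byte char #1 = F3 B9 A1 93.
Offset 4: leading byte 0xF0 = 11110000 → 4-byte char #2 = F0 90 8C B4.
Leading byte 0xF0 = 11110000 matches 11110xxx → 4-byte sequence.
Byte 1: 0xF0 = 11110000, payload 000 (3 bits).
Byte 2: 0x90 = 10010000 (10xxxxxx ✓), payload 010000.
Byte 3: 0x8C = 10001100 (10xxxxxx ✓), payload 001100.
Byte 4: 0xB4 = 10110100 (10xxxxxx ✓), payload 110100.
Concatenate: 000010000001100110100 = 0x10334 (21 bits → U+10334).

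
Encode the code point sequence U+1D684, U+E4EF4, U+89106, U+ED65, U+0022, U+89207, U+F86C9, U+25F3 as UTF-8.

F0 9D 9A 84 F3 A4 BB B4 F2 89 84 86 EE B5 A5 22 F2 89 88 87 F3 B8 9B 89 E2 97 B3

U+1D684: 4-byte form → F0 9D 9A 84.
U+E4EF4: 4-byte form → F3 A4 BB B4.
U+89106: 4-byte form → F2 89 84 86.
U+ED65: 3-byte form → EE B5 A5.
U+0022: 1-byte form → 22.
U+89207: 4-byte form → F2 89 88 87.
U+F86C9: 4-byte form → F3 B8 9B 89.
U+25F3: 3-byte form → E2 97 B3.
Concatenated (27 bytes): F0 9D 9A 84 F3 A4 BB B4 F2 89 84 86 EE B5 A5 22 F2 89 88 87 F3 B8 9B 89 E2 97 B3.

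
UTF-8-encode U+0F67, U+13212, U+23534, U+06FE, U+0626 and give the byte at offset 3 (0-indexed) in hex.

U+0F67 → 3-byte form E0 BD A7 at offsets 0–2.
U+13212 → 4-byte form F0 93 88 92 at offsets 3–6.
Offset 3 falls in char 2's range; it's byte 1 of F0 93 88 92 = 0xF0.

0xF0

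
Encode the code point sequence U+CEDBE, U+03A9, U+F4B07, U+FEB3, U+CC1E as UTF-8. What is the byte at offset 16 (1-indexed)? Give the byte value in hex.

0x9E

1-indexed offset 16 is 0-indexed offset 15.
U+CEDBE → 4-byte form F3 8E B6 BE at offsets 0–3.
U+03A9 → 2-byte form CE A9 at offsets 4–5.
U+F4B07 → 4-byte form F3 B4 AC 87 at offsets 6–9.
U+FEB3 → 3-byte form EF BA B3 at offsets 10–12.
U+CC1E → 3-byte form EC B0 9E at offsets 13–15.
Offset 15 falls in char 5's range; it's byte 3 of EC B0 9E = 0x9E.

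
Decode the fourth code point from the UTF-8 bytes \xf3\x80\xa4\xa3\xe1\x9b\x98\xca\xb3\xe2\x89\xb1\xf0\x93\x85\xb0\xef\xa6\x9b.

Offset 0: leading byte 0xF3 = 11110011 → 4-byte char #1 = F3 80 A4 A3.
Offset 4: leading byte 0xE1 = 11100001 → 3-byte char #2 = E1 9B 98.
Offset 7: leading byte 0xCA = 11001010 → 2-byte char #3 = CA B3.
Offset 9: leading byte 0xE2 = 11100010 → 3-byte char #4 = E2 89 B1.
Leading byte 0xE2 = 11100010 matches 1110xxxx → 3-byte sequence.
Byte 1: 0xE2 = 11100010, payload 0010 (4 bits).
Byte 2: 0x89 = 10001001 (10xxxxxx ✓), payload 001001.
Byte 3: 0xB1 = 10110001 (10xxxxxx ✓), payload 110001.
Concatenate: 0010001001110001 = 0x2271 (16 bits → U+2271).

U+2271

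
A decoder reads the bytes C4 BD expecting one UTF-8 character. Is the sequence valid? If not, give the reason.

valid

Leading byte 0xC4 = 11000100 → 2-byte form.
Continuation bytes 0xBD=10111101 all match 10xxxxxx.
Decoded value 0x13D is ≥ 0x80 (shortest form) and not a surrogate.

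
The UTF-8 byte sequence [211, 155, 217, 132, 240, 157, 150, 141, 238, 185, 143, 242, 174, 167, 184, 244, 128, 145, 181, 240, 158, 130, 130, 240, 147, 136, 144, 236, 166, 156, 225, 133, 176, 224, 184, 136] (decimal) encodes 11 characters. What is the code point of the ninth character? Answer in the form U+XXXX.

Offset 0: leading byte 0xD3 = 11010011 → 2-byte char #1 = D3 9B.
Offset 2: leading byte 0xD9 = 11011001 → 2-byte char #2 = D9 84.
Offset 4: leading byte 0xF0 = 11110000 → 4-byte char #3 = F0 9D 96 8D.
Offset 8: leading byte 0xEE = 11101110 → 3-byte char #4 = EE B9 8F.
Offset 11: leading byte 0xF2 = 11110010 → 4-byte char #5 = F2 AE A7 B8.
Offset 15: leading byte 0xF4 = 11110100 → 4-byte char #6 = F4 80 91 B5.
Offset 19: leading byte 0xF0 = 11110000 → 4-byte char #7 = F0 9E 82 82.
Offset 23: leading byte 0xF0 = 11110000 → 4-byte char #8 = F0 93 88 90.
Offset 27: leading byte 0xEC = 11101100 → 3-byte char #9 = EC A6 9C.
Leading byte 0xEC = 11101100 matches 1110xxxx → 3-byte sequence.
Byte 1: 0xEC = 11101100, payload 1100 (4 bits).
Byte 2: 0xA6 = 10100110 (10xxxxxx ✓), payload 100110.
Byte 3: 0x9C = 10011100 (10xxxxxx ✓), payload 011100.
Concatenate: 1100100110011100 = 0xC99C (16 bits → U+C99C).

U+C99C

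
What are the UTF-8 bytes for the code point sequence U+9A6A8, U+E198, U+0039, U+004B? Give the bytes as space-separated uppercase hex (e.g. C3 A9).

F2 9A 9A A8 EE 86 98 39 4B

U+9A6A8: 4-byte form → F2 9A 9A A8.
U+E198: 3-byte form → EE 86 98.
U+0039: 1-byte form → 39.
U+004B: 1-byte form → 4B.
Concatenated (9 bytes): F2 9A 9A A8 EE 86 98 39 4B.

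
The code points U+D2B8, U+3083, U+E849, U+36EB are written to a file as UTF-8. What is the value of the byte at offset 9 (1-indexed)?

1-indexed offset 9 is 0-indexed offset 8.
U+D2B8 → 3-byte form ED 8A B8 at offsets 0–2.
U+3083 → 3-byte form E3 82 83 at offsets 3–5.
U+E849 → 3-byte form EE A1 89 at offsets 6–8.
Offset 8 falls in char 3's range; it's byte 3 of EE A1 89 = 0x89.

0x89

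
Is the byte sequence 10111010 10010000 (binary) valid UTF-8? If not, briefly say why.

Byte 0xBA = 10111010 has the form 10xxxxxx — a continuation byte — but there is no preceding leading byte.

invalid (continuation byte with no leading byte)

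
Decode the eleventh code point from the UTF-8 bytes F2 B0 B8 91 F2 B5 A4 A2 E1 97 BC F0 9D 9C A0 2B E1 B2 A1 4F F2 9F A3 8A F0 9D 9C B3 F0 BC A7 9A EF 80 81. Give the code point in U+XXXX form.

U+F001

Offset 0: leading byte 0xF2 = 11110010 → 4-byte char #1 = F2 B0 B8 91.
Offset 4: leading byte 0xF2 = 11110010 → 4-byte char #2 = F2 B5 A4 A2.
Offset 8: leading byte 0xE1 = 11100001 → 3-byte char #3 = E1 97 BC.
Offset 11: leading byte 0xF0 = 11110000 → 4-byte char #4 = F0 9D 9C A0.
Offset 15: leading byte 0x2B = 00101011 → 1-byte char #5 = 2B.
Offset 16: leading byte 0xE1 = 11100001 → 3-byte char #6 = E1 B2 A1.
Offset 19: leading byte 0x4F = 01001111 → 1-byte char #7 = 4F.
Offset 20: leading byte 0xF2 = 11110010 → 4-byte char #8 = F2 9F A3 8A.
Offset 24: leading byte 0xF0 = 11110000 → 4-byte char #9 = F0 9D 9C B3.
Offset 28: leading byte 0xF0 = 11110000 → 4-byte char #10 = F0 BC A7 9A.
Offset 32: leading byte 0xEF = 11101111 → 3-byte char #11 = EF 80 81.
Leading byte 0xEF = 11101111 matches 1110xxxx → 3-byte sequence.
Byte 1: 0xEF = 11101111, payload 1111 (4 bits).
Byte 2: 0x80 = 10000000 (10xxxxxx ✓), payload 000000.
Byte 3: 0x81 = 10000001 (10xxxxxx ✓), payload 000001.
Concatenate: 1111000000000001 = 0xF001 (16 bits → U+F001).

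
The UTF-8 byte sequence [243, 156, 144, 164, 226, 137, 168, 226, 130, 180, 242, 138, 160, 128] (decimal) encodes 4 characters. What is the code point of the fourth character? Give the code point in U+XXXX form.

U+8A800

Offset 0: leading byte 0xF3 = 11110011 → 4-byte char #1 = F3 9C 90 A4.
Offset 4: leading byte 0xE2 = 11100010 → 3-byte char #2 = E2 89 A8.
Offset 7: leading byte 0xE2 = 11100010 → 3-byte char #3 = E2 82 B4.
Offset 10: leading byte 0xF2 = 11110010 → 4-byte char #4 = F2 8A A0 80.
Leading byte 0xF2 = 11110010 matches 11110xxx → 4-byte sequence.
Byte 1: 0xF2 = 11110010, payload 010 (3 bits).
Byte 2: 0x8A = 10001010 (10xxxxxx ✓), payload 001010.
Byte 3: 0xA0 = 10100000 (10xxxxxx ✓), payload 100000.
Byte 4: 0x80 = 10000000 (10xxxxxx ✓), payload 000000.
Concatenate: 010001010100000000000 = 0x8A800 (21 bits → U+8A800).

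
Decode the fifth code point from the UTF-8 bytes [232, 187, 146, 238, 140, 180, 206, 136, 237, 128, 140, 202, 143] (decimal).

Offset 0: leading byte 0xE8 = 11101000 → 3-byte char #1 = E8 BB 92.
Offset 3: leading byte 0xEE = 11101110 → 3-byte char #2 = EE 8C B4.
Offset 6: leading byte 0xCE = 11001110 → 2-byte char #3 = CE 88.
Offset 8: leading byte 0xED = 11101101 → 3-byte char #4 = ED 80 8C.
Offset 11: leading byte 0xCA = 11001010 → 2-byte char #5 = CA 8F.
Leading byte 0xCA = 11001010 matches 110xxxxx → 2-byte sequence.
Byte 1: 0xCA = 11001010, payload 01010 (5 bits).
Byte 2: 0x8F = 10001111 (10xxxxxx ✓), payload 001111.
Concatenate: 01010001111 = 0x28F (11 bits → U+028F).

U+028F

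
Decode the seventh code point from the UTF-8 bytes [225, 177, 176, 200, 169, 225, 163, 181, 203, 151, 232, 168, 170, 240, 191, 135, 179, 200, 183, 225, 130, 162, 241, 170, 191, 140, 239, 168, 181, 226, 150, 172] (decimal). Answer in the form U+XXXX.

U+0237

Offset 0: leading byte 0xE1 = 11100001 → 3-byte char #1 = E1 B1 B0.
Offset 3: leading byte 0xC8 = 11001000 → 2-byte char #2 = C8 A9.
Offset 5: leading byte 0xE1 = 11100001 → 3-byte char #3 = E1 A3 B5.
Offset 8: leading byte 0xCB = 11001011 → 2-byte char #4 = CB 97.
Offset 10: leading byte 0xE8 = 11101000 → 3-byte char #5 = E8 A8 AA.
Offset 13: leading byte 0xF0 = 11110000 → 4-byte char #6 = F0 BF 87 B3.
Offset 17: leading byte 0xC8 = 11001000 → 2-byte char #7 = C8 B7.
Leading byte 0xC8 = 11001000 matches 110xxxxx → 2-byte sequence.
Byte 1: 0xC8 = 11001000, payload 01000 (5 bits).
Byte 2: 0xB7 = 10110111 (10xxxxxx ✓), payload 110111.
Concatenate: 01000110111 = 0x237 (11 bits → U+0237).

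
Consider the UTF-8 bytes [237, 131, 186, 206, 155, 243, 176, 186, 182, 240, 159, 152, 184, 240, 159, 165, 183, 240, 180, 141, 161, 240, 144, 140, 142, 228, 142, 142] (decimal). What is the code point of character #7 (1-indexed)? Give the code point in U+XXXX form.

Offset 0: leading byte 0xED = 11101101 → 3-byte char #1 = ED 83 BA.
Offset 3: leading byte 0xCE = 11001110 → 2-byte char #2 = CE 9B.
Offset 5: leading byte 0xF3 = 11110011 → 4-byte char #3 = F3 B0 BA B6.
Offset 9: leading byte 0xF0 = 11110000 → 4-byte char #4 = F0 9F 98 B8.
Offset 13: leading byte 0xF0 = 11110000 → 4-byte char #5 = F0 9F A5 B7.
Offset 17: leading byte 0xF0 = 11110000 → 4-byte char #6 = F0 B4 8D A1.
Offset 21: leading byte 0xF0 = 11110000 → 4-byte char #7 = F0 90 8C 8E.
Leading byte 0xF0 = 11110000 matches 11110xxx → 4-byte sequence.
Byte 1: 0xF0 = 11110000, payload 000 (3 bits).
Byte 2: 0x90 = 10010000 (10xxxxxx ✓), payload 010000.
Byte 3: 0x8C = 10001100 (10xxxxxx ✓), payload 001100.
Byte 4: 0x8E = 10001110 (10xxxxxx ✓), payload 001110.
Concatenate: 000010000001100001110 = 0x1030E (21 bits → U+1030E).

U+1030E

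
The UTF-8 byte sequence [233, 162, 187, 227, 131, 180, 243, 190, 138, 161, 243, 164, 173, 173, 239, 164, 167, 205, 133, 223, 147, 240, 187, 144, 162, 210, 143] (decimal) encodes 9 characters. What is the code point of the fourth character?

Offset 0: leading byte 0xE9 = 11101001 → 3-byte char #1 = E9 A2 BB.
Offset 3: leading byte 0xE3 = 11100011 → 3-byte char #2 = E3 83 B4.
Offset 6: leading byte 0xF3 = 11110011 → 4-byte char #3 = F3 BE 8A A1.
Offset 10: leading byte 0xF3 = 11110011 → 4-byte char #4 = F3 A4 AD AD.
Leading byte 0xF3 = 11110011 matches 11110xxx → 4-byte sequence.
Byte 1: 0xF3 = 11110011, payload 011 (3 bits).
Byte 2: 0xA4 = 10100100 (10xxxxxx ✓), payload 100100.
Byte 3: 0xAD = 10101101 (10xxxxxx ✓), payload 101101.
Byte 4: 0xAD = 10101101 (10xxxxxx ✓), payload 101101.
Concatenate: 011100100101101101101 = 0xE4B6D (21 bits → U+E4B6D).

U+E4B6D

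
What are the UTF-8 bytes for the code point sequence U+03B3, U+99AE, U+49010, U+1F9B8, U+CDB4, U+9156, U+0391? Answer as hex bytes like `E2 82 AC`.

U+03B3: 2-byte form → CE B3.
U+99AE: 3-byte form → E9 A6 AE.
U+49010: 4-byte form → F1 89 80 90.
U+1F9B8: 4-byte form → F0 9F A6 B8.
U+CDB4: 3-byte form → EC B6 B4.
U+9156: 3-byte form → E9 85 96.
U+0391: 2-byte form → CE 91.
Concatenated (21 bytes): CE B3 E9 A6 AE F1 89 80 90 F0 9F A6 B8 EC B6 B4 E9 85 96 CE 91.

CE B3 E9 A6 AE F1 89 80 90 F0 9F A6 B8 EC B6 B4 E9 85 96 CE 91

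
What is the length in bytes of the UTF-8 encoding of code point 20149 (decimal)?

U+4EB5 = 0x4EB5. UTF-8 uses 1 byte below 0x80, 2 below 0x800, 3 below 0x10000, 4 up to 0x10FFFF. 0x4EB5 is in U+0800–U+FFFF → 3 bytes.

3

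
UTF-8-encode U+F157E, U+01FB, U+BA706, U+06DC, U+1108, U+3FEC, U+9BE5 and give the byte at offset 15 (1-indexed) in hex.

0x88

1-indexed offset 15 is 0-indexed offset 14.
U+F157E → 4-byte form F3 B1 95 BE at offsets 0–3.
U+01FB → 2-byte form C7 BB at offsets 4–5.
U+BA706 → 4-byte form F2 BA 9C 86 at offsets 6–9.
U+06DC → 2-byte form DB 9C at offsets 10–11.
U+1108 → 3-byte form E1 84 88 at offsets 12–14.
Offset 14 falls in char 5's range; it's byte 3 of E1 84 88 = 0x88.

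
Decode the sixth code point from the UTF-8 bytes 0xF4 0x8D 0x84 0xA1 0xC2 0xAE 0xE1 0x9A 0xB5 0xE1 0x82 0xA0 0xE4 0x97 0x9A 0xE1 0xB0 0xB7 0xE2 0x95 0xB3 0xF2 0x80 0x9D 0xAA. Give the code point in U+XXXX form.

Offset 0: leading byte 0xF4 = 11110100 → 4-byte char #1 = F4 8D 84 A1.
Offset 4: leading byte 0xC2 = 11000010 → 2-byte char #2 = C2 AE.
Offset 6: leading byte 0xE1 = 11100001 → 3-byte char #3 = E1 9A B5.
Offset 9: leading byte 0xE1 = 11100001 → 3-byte char #4 = E1 82 A0.
Offset 12: leading byte 0xE4 = 11100100 → 3-byte char #5 = E4 97 9A.
Offset 15: leading byte 0xE1 = 11100001 → 3-byte char #6 = E1 B0 B7.
Leading byte 0xE1 = 11100001 matches 1110xxxx → 3-byte sequence.
Byte 1: 0xE1 = 11100001, payload 0001 (4 bits).
Byte 2: 0xB0 = 10110000 (10xxxxxx ✓), payload 110000.
Byte 3: 0xB7 = 10110111 (10xxxxxx ✓), payload 110111.
Concatenate: 0001110000110111 = 0x1C37 (16 bits → U+1C37).

U+1C37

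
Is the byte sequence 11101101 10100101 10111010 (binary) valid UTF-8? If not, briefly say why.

Structurally a 3-byte sequence; payload = 0xD97A.
But 0xD97A is in U+D800–U+DFFF, the surrogate range. Surrogates are not Unicode scalar values and are forbidden in UTF-8.

invalid (encodes a surrogate (U+D800–U+DFFF))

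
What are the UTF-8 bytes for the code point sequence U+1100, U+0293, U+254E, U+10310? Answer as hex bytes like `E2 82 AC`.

E1 84 80 CA 93 E2 95 8E F0 90 8C 90

U+1100: 3-byte form → E1 84 80.
U+0293: 2-byte form → CA 93.
U+254E: 3-byte form → E2 95 8E.
U+10310: 4-byte form → F0 90 8C 90.
Concatenated (12 bytes): E1 84 80 CA 93 E2 95 8E F0 90 8C 90.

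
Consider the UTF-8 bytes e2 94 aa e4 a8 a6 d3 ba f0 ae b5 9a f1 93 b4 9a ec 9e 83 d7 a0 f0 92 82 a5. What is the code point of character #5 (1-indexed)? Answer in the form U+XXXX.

U+53D1A

Offset 0: leading byte 0xE2 = 11100010 → 3-byte char #1 = E2 94 AA.
Offset 3: leading byte 0xE4 = 11100100 → 3-byte char #2 = E4 A8 A6.
Offset 6: leading byte 0xD3 = 11010011 → 2-byte char #3 = D3 BA.
Offset 8: leading byte 0xF0 = 11110000 → 4-byte char #4 = F0 AE B5 9A.
Offset 12: leading byte 0xF1 = 11110001 → 4-byte char #5 = F1 93 B4 9A.
Leading byte 0xF1 = 11110001 matches 11110xxx → 4-byte sequence.
Byte 1: 0xF1 = 11110001, payload 001 (3 bits).
Byte 2: 0x93 = 10010011 (10xxxxxx ✓), payload 010011.
Byte 3: 0xB4 = 10110100 (10xxxxxx ✓), payload 110100.
Byte 4: 0x9A = 10011010 (10xxxxxx ✓), payload 011010.
Concatenate: 001010011110100011010 = 0x53D1A (21 bits → U+53D1A).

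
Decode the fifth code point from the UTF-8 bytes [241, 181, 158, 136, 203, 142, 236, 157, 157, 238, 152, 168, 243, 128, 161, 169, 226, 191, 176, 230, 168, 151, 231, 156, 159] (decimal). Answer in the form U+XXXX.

U+C0869

Offset 0: leading byte 0xF1 = 11110001 → 4-byte char #1 = F1 B5 9E 88.
Offset 4: leading byte 0xCB = 11001011 → 2-byte char #2 = CB 8E.
Offset 6: leading byte 0xEC = 11101100 → 3-byte char #3 = EC 9D 9D.
Offset 9: leading byte 0xEE = 11101110 → 3-byte char #4 = EE 98 A8.
Offset 12: leading byte 0xF3 = 11110011 → 4-byte char #5 = F3 80 A1 A9.
Leading byte 0xF3 = 11110011 matches 11110xxx → 4-byte sequence.
Byte 1: 0xF3 = 11110011, payload 011 (3 bits).
Byte 2: 0x80 = 10000000 (10xxxxxx ✓), payload 000000.
Byte 3: 0xA1 = 10100001 (10xxxxxx ✓), payload 100001.
Byte 4: 0xA9 = 10101001 (10xxxxxx ✓), payload 101001.
Concatenate: 011000000100001101001 = 0xC0869 (21 bits → U+C0869).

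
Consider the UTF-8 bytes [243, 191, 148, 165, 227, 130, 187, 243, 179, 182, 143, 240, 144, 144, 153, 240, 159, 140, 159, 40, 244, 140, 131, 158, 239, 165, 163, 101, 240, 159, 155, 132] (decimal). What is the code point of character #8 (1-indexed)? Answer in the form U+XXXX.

Offset 0: leading byte 0xF3 = 11110011 → 4-byte char #1 = F3 BF 94 A5.
Offset 4: leading byte 0xE3 = 11100011 → 3-byte char #2 = E3 82 BB.
Offset 7: leading byte 0xF3 = 11110011 → 4-byte char #3 = F3 B3 B6 8F.
Offset 11: leading byte 0xF0 = 11110000 → 4-byte char #4 = F0 90 90 99.
Offset 15: leading byte 0xF0 = 11110000 → 4-byte char #5 = F0 9F 8C 9F.
Offset 19: leading byte 0x28 = 00101000 → 1-byte char #6 = 28.
Offset 20: leading byte 0xF4 = 11110100 → 4-byte char #7 = F4 8C 83 9E.
Offset 24: leading byte 0xEF = 11101111 → 3-byte char #8 = EF A5 A3.
Leading byte 0xEF = 11101111 matches 1110xxxx → 3-byte sequence.
Byte 1: 0xEF = 11101111, payload 1111 (4 bits).
Byte 2: 0xA5 = 10100101 (10xxxxxx ✓), payload 100101.
Byte 3: 0xA3 = 10100011 (10xxxxxx ✓), payload 100011.
Concatenate: 1111100101100011 = 0xF963 (16 bits → U+F963).

U+F963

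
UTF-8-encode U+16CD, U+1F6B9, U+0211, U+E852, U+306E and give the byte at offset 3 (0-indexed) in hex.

0xF0

U+16CD → 3-byte form E1 9B 8D at offsets 0–2.
U+1F6B9 → 4-byte form F0 9F 9A B9 at offsets 3–6.
Offset 3 falls in char 2's range; it's byte 1 of F0 9F 9A B9 = 0xF0.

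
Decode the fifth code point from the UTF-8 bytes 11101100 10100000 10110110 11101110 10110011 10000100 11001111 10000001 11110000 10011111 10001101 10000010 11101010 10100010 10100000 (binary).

U+A8A0

Offset 0: leading byte 0xEC = 11101100 → 3-byte char #1 = EC A0 B6.
Offset 3: leading byte 0xEE = 11101110 → 3-byte char #2 = EE B3 84.
Offset 6: leading byte 0xCF = 11001111 → 2-byte char #3 = CF 81.
Offset 8: leading byte 0xF0 = 11110000 → 4-byte char #4 = F0 9F 8D 82.
Offset 12: leading byte 0xEA = 11101010 → 3-byte char #5 = EA A2 A0.
Leading byte 0xEA = 11101010 matches 1110xxxx → 3-byte sequence.
Byte 1: 0xEA = 11101010, payload 1010 (4 bits).
Byte 2: 0xA2 = 10100010 (10xxxxxx ✓), payload 100010.
Byte 3: 0xA0 = 10100000 (10xxxxxx ✓), payload 100000.
Concatenate: 1010100010100000 = 0xA8A0 (16 bits → U+A8A0).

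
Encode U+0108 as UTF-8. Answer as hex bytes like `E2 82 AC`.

C4 88

U+0108 = 0x108 = 264 decimal. In range U+0080–U+07FF → 2-byte form: 110xxxxx 10xxxxxx.
Binary (11 bits): 00100001000.
Split 5+6: 00100 | 001000.
Byte 1: 11000100 = 0xC4.
Byte 2: 10001000 = 0x88.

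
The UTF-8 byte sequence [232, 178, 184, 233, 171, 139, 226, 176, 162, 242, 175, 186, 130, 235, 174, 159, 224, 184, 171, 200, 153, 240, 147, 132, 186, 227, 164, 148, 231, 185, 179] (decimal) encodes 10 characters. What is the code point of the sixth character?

Offset 0: leading byte 0xE8 = 11101000 → 3-byte char #1 = E8 B2 B8.
Offset 3: leading byte 0xE9 = 11101001 → 3-byte char #2 = E9 AB 8B.
Offset 6: leading byte 0xE2 = 11100010 → 3-byte char #3 = E2 B0 A2.
Offset 9: leading byte 0xF2 = 11110010 → 4-byte char #4 = F2 AF BA 82.
Offset 13: leading byte 0xEB = 11101011 → 3-byte char #5 = EB AE 9F.
Offset 16: leading byte 0xE0 = 11100000 → 3-byte char #6 = E0 B8 AB.
Leading byte 0xE0 = 11100000 matches 1110xxxx → 3-byte sequence.
Byte 1: 0xE0 = 11100000, payload 0000 (4 bits).
Byte 2: 0xB8 = 10111000 (10xxxxxx ✓), payload 111000.
Byte 3: 0xAB = 10101011 (10xxxxxx ✓), payload 101011.
Concatenate: 0000111000101011 = 0xE2B (16 bits → U+0E2B).

U+0E2B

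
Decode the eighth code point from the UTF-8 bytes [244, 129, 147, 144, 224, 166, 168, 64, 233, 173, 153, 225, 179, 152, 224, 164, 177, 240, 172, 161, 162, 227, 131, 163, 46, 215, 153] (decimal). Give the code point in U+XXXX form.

Offset 0: leading byte 0xF4 = 11110100 → 4-byte char #1 = F4 81 93 90.
Offset 4: leading byte 0xE0 = 11100000 → 3-byte char #2 = E0 A6 A8.
Offset 7: leading byte 0x40 = 01000000 → 1-byte char #3 = 40.
Offset 8: leading byte 0xE9 = 11101001 → 3-byte char #4 = E9 AD 99.
Offset 11: leading byte 0xE1 = 11100001 → 3-byte char #5 = E1 B3 98.
Offset 14: leading byte 0xE0 = 11100000 → 3-byte char #6 = E0 A4 B1.
Offset 17: leading byte 0xF0 = 11110000 → 4-byte char #7 = F0 AC A1 A2.
Offset 21: leading byte 0xE3 = 11100011 → 3-byte char #8 = E3 83 A3.
Leading byte 0xE3 = 11100011 matches 1110xxxx → 3-byte sequence.
Byte 1: 0xE3 = 11100011, payload 0011 (4 bits).
Byte 2: 0x83 = 10000011 (10xxxxxx ✓), payload 000011.
Byte 3: 0xA3 = 10100011 (10xxxxxx ✓), payload 100011.
Concatenate: 0011000011100011 = 0x30E3 (16 bits → U+30E3).

U+30E3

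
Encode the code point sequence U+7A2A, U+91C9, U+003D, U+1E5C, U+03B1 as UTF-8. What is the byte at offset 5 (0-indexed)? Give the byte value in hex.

U+7A2A → 3-byte form E7 A8 AA at offsets 0–2.
U+91C9 → 3-byte form E9 87 89 at offsets 3–5.
Offset 5 falls in char 2's range; it's byte 3 of E9 87 89 = 0x89.

0x89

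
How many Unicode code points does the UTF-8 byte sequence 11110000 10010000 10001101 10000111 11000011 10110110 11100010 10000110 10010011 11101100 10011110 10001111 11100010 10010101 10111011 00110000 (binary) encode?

Byte at offset 0: 0xF0 = 11110000 → 4-byte char (#1). Advance 4.
Byte at offset 4: 0xC3 = 11000011 → 2-byte char (#2). Advance 2.
Byte at offset 6: 0xE2 = 11100010 → 3-byte char (#3). Advance 3.
Byte at offset 9: 0xEC = 11101100 → 3-byte char (#4). Advance 3.
Byte at offset 12: 0xE2 = 11100010 → 3-byte char (#5). Advance 3.
Byte at offset 15: 0x30 = 00110000 → 1-byte char (#6). Advance 1.
Reached end at offset 16 after 6 code points.

6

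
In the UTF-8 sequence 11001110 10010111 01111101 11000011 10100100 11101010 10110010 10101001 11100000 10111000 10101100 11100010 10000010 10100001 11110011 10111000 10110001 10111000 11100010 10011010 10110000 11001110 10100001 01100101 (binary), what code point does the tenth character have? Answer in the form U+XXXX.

U+0065

Offset 0: leading byte 0xCE = 11001110 → 2-byte char #1 = CE 97.
Offset 2: leading byte 0x7D = 01111101 → 1-byte char #2 = 7D.
Offset 3: leading byte 0xC3 = 11000011 → 2-byte char #3 = C3 A4.
Offset 5: leading byte 0xEA = 11101010 → 3-byte char #4 = EA B2 A9.
Offset 8: leading byte 0xE0 = 11100000 → 3-byte char #5 = E0 B8 AC.
Offset 11: leading byte 0xE2 = 11100010 → 3-byte char #6 = E2 82 A1.
Offset 14: leading byte 0xF3 = 11110011 → 4-byte char #7 = F3 B8 B1 B8.
Offset 18: leading byte 0xE2 = 11100010 → 3-byte char #8 = E2 9A B0.
Offset 21: leading byte 0xCE = 11001110 → 2-byte char #9 = CE A1.
Offset 23: leading byte 0x65 = 01100101 → 1-byte char #10 = 65.
Leading byte 0x65 = 01100101 matches 0xxxxxxx → 1-byte sequence.
Byte 1: 0x65 = 01100101, payload 1100101 (7 bits).
Concatenate: 1100101 = 0x65 (7 bits → U+0065).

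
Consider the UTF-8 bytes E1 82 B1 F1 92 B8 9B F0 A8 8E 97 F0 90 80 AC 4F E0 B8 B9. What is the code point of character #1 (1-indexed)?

U+10B1

Offset 0: leading byte 0xE1 = 11100001 → 3-byte char #1 = E1 82 B1.
Leading byte 0xE1 = 11100001 matches 1110xxxx → 3-byte sequence.
Byte 1: 0xE1 = 11100001, payload 0001 (4 bits).
Byte 2: 0x82 = 10000010 (10xxxxxx ✓), payload 000010.
Byte 3: 0xB1 = 10110001 (10xxxxxx ✓), payload 110001.
Concatenate: 0001000010110001 = 0x10B1 (16 bits → U+10B1).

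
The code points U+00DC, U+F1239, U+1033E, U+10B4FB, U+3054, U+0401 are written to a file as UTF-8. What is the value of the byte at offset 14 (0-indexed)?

0xE3

U+00DC → 2-byte form C3 9C at offsets 0–1.
U+F1239 → 4-byte form F3 B1 88 B9 at offsets 2–5.
U+1033E → 4-byte form F0 90 8C BE at offsets 6–9.
U+10B4FB → 4-byte form F4 8B 93 BB at offsets 10–13.
U+3054 → 3-byte form E3 81 94 at offsets 14–16.
Offset 14 falls in char 5's range; it's byte 1 of E3 81 94 = 0xE3.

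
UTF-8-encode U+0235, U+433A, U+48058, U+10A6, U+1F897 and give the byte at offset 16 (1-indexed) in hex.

1-indexed offset 16 is 0-indexed offset 15.
U+0235 → 2-byte form C8 B5 at offsets 0–1.
U+433A → 3-byte form E4 8C BA at offsets 2–4.
U+48058 → 4-byte form F1 88 81 98 at offsets 5–8.
U+10A6 → 3-byte form E1 82 A6 at offsets 9–11.
U+1F897 → 4-byte form F0 9F A2 97 at offsets 12–15.
Offset 15 falls in char 5's range; it's byte 4 of F0 9F A2 97 = 0x97.

0x97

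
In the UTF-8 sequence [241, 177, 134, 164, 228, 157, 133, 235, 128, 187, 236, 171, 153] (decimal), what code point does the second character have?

U+4745

Offset 0: leading byte 0xF1 = 11110001 → 4-byte char #1 = F1 B1 86 A4.
Offset 4: leading byte 0xE4 = 11100100 → 3-byte char #2 = E4 9D 85.
Leading byte 0xE4 = 11100100 matches 1110xxxx → 3-byte sequence.
Byte 1: 0xE4 = 11100100, payload 0100 (4 bits).
Byte 2: 0x9D = 10011101 (10xxxxxx ✓), payload 011101.
Byte 3: 0x85 = 10000101 (10xxxxxx ✓), payload 000101.
Concatenate: 0100011101000101 = 0x4745 (16 bits → U+4745).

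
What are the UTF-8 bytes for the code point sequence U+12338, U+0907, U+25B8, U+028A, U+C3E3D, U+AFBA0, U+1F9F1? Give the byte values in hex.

F0 92 8C B8 E0 A4 87 E2 96 B8 CA 8A F3 83 B8 BD F2 AF AE A0 F0 9F A7 B1

U+12338: 4-byte form → F0 92 8C B8.
U+0907: 3-byte form → E0 A4 87.
U+25B8: 3-byte form → E2 96 B8.
U+028A: 2-byte form → CA 8A.
U+C3E3D: 4-byte form → F3 83 B8 BD.
U+AFBA0: 4-byte form → F2 AF AE A0.
U+1F9F1: 4-byte form → F0 9F A7 B1.
Concatenated (24 bytes): F0 92 8C B8 E0 A4 87 E2 96 B8 CA 8A F3 83 B8 BD F2 AF AE A0 F0 9F A7 B1.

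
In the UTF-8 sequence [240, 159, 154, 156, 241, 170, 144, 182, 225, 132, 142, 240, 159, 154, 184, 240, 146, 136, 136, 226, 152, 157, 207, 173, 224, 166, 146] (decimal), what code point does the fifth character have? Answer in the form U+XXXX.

U+12208

Offset 0: leading byte 0xF0 = 11110000 → 4-byte char #1 = F0 9F 9A 9C.
Offset 4: leading byte 0xF1 = 11110001 → 4-byte char #2 = F1 AA 90 B6.
Offset 8: leading byte 0xE1 = 11100001 → 3-byte char #3 = E1 84 8E.
Offset 11: leading byte 0xF0 = 11110000 → 4-byte char #4 = F0 9F 9A B8.
Offset 15: leading byte 0xF0 = 11110000 → 4-byte char #5 = F0 92 88 88.
Leading byte 0xF0 = 11110000 matches 11110xxx → 4-byte sequence.
Byte 1: 0xF0 = 11110000, payload 000 (3 bits).
Byte 2: 0x92 = 10010010 (10xxxxxx ✓), payload 010010.
Byte 3: 0x88 = 10001000 (10xxxxxx ✓), payload 001000.
Byte 4: 0x88 = 10001000 (10xxxxxx ✓), payload 001000.
Concatenate: 000010010001000001000 = 0x12208 (21 bits → U+12208).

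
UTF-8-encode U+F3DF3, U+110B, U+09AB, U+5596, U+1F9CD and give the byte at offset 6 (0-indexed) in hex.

U+F3DF3 → 4-byte form F3 B3 B7 B3 at offsets 0–3.
U+110B → 3-byte form E1 84 8B at offsets 4–6.
Offset 6 falls in char 2's range; it's byte 3 of E1 84 8B = 0x8B.

0x8B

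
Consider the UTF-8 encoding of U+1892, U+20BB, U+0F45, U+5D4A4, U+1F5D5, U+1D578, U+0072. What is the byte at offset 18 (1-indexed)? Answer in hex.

1-indexed offset 18 is 0-indexed offset 17.
U+1892 → 3-byte form E1 A2 92 at offsets 0–2.
U+20BB → 3-byte form E2 82 BB at offsets 3–5.
U+0F45 → 3-byte form E0 BD 85 at offsets 6–8.
U+5D4A4 → 4-byte form F1 9D 92 A4 at offsets 9–12.
U+1F5D5 → 4-byte form F0 9F 97 95 at offsets 13–16.
U+1D578 → 4-byte form F0 9D 95 B8 at offsets 17–20.
Offset 17 falls in char 6's range; it's byte 1 of F0 9D 95 B8 = 0xF0.

0xF0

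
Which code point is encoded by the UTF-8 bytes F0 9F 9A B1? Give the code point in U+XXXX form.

U+1F6B1

Leading byte 0xF0 = 11110000 matches 11110xxx → 4-byte sequence.
Byte 1: 0xF0 = 11110000, payload 000 (3 bits).
Byte 2: 0x9F = 10011111 (10xxxxxx ✓), payload 011111.
Byte 3: 0x9A = 10011010 (10xxxxxx ✓), payload 011010.
Byte 4: 0xB1 = 10110001 (10xxxxxx ✓), payload 110001.
Concatenate: 000011111011010110001 = 0x1F6B1 (21 bits → U+1F6B1).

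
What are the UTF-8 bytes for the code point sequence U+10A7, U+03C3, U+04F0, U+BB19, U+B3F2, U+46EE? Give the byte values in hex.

E1 82 A7 CF 83 D3 B0 EB AC 99 EB 8F B2 E4 9B AE

U+10A7: 3-byte form → E1 82 A7.
U+03C3: 2-byte form → CF 83.
U+04F0: 2-byte form → D3 B0.
U+BB19: 3-byte form → EB AC 99.
U+B3F2: 3-byte form → EB 8F B2.
U+46EE: 3-byte form → E4 9B AE.
Concatenated (16 bytes): E1 82 A7 CF 83 D3 B0 EB AC 99 EB 8F B2 E4 9B AE.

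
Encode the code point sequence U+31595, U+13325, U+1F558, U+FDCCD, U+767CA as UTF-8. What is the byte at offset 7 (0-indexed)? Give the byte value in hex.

0xA5

U+31595 → 4-byte form F0 B1 96 95 at offsets 0–3.
U+13325 → 4-byte form F0 93 8C A5 at offsets 4–7.
Offset 7 falls in char 2's range; it's byte 4 of F0 93 8C A5 = 0xA5.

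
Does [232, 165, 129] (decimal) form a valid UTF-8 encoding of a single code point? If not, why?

valid

Leading byte 0xE8 = 11101000 → 3-byte form.
Continuation bytes 0xA5=10100101, 0x81=10000001 all match 10xxxxxx.
Decoded value 0x8941 is ≥ 0x800 (shortest form) and not a surrogate.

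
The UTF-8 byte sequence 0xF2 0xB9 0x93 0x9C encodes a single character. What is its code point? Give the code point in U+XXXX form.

Leading byte 0xF2 = 11110010 matches 11110xxx → 4-byte sequence.
Byte 1: 0xF2 = 11110010, payload 010 (3 bits).
Byte 2: 0xB9 = 10111001 (10xxxxxx ✓), payload 111001.
Byte 3: 0x93 = 10010011 (10xxxxxx ✓), payload 010011.
Byte 4: 0x9C = 10011100 (10xxxxxx ✓), payload 011100.
Concatenate: 010111001010011011100 = 0xB94DC (21 bits → U+B94DC).

U+B94DC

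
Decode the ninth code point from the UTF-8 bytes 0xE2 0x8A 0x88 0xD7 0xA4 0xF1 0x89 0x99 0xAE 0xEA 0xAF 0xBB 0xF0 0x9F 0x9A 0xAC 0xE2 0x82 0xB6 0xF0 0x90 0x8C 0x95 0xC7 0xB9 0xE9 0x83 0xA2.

U+90E2

Offset 0: leading byte 0xE2 = 11100010 → 3-byte char #1 = E2 8A 88.
Offset 3: leading byte 0xD7 = 11010111 → 2-byte char #2 = D7 A4.
Offset 5: leading byte 0xF1 = 11110001 → 4-byte char #3 = F1 89 99 AE.
Offset 9: leading byte 0xEA = 11101010 → 3-byte char #4 = EA AF BB.
Offset 12: leading byte 0xF0 = 11110000 → 4-byte char #5 = F0 9F 9A AC.
Offset 16: leading byte 0xE2 = 11100010 → 3-byte char #6 = E2 82 B6.
Offset 19: leading byte 0xF0 = 11110000 → 4-byte char #7 = F0 90 8C 95.
Offset 23: leading byte 0xC7 = 11000111 → 2-byte char #8 = C7 B9.
Offset 25: leading byte 0xE9 = 11101001 → 3-byte char #9 = E9 83 A2.
Leading byte 0xE9 = 11101001 matches 1110xxxx → 3-byte sequence.
Byte 1: 0xE9 = 11101001, payload 1001 (4 bits).
Byte 2: 0x83 = 10000011 (10xxxxxx ✓), payload 000011.
Byte 3: 0xA2 = 10100010 (10xxxxxx ✓), payload 100010.
Concatenate: 1001000011100010 = 0x90E2 (16 bits → U+90E2).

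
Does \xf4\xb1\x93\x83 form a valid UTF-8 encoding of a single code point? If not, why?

Leading byte 0xF4 = 11110100 → 4-byte form.
Payload = 0x1314C3, which exceeds U+10FFFF, the maximum Unicode code point. (Leading bytes F5–FF, or F4 followed by ≥ 0x90, are invalid.)

invalid (encodes a value above U+10FFFF)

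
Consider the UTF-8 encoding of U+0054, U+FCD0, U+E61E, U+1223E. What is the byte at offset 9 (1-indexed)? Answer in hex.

1-indexed offset 9 is 0-indexed offset 8.
U+0054 → 1-byte form 54 at offsets 0–0.
U+FCD0 → 3-byte form EF B3 90 at offsets 1–3.
U+E61E → 3-byte form EE 98 9E at offsets 4–6.
U+1223E → 4-byte form F0 92 88 BE at offsets 7–10.
Offset 8 falls in char 4's range; it's byte 2 of F0 92 88 BE = 0x92.

0x92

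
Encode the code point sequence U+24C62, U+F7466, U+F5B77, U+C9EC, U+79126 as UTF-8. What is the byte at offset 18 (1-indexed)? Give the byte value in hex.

0x84

1-indexed offset 18 is 0-indexed offset 17.
U+24C62 → 4-byte form F0 A4 B1 A2 at offsets 0–3.
U+F7466 → 4-byte form F3 B7 91 A6 at offsets 4–7.
U+F5B77 → 4-byte form F3 B5 AD B7 at offsets 8–11.
U+C9EC → 3-byte form EC A7 AC at offsets 12–14.
U+79126 → 4-byte form F1 B9 84 A6 at offsets 15–18.
Offset 17 falls in char 5's range; it's byte 3 of F1 B9 84 A6 = 0x84.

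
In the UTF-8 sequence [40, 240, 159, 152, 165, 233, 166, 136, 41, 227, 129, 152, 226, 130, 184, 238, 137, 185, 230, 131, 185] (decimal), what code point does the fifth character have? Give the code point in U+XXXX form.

Offset 0: leading byte 0x28 = 00101000 → 1-byte char #1 = 28.
Offset 1: leading byte 0xF0 = 11110000 → 4-byte char #2 = F0 9F 98 A5.
Offset 5: leading byte 0xE9 = 11101001 → 3-byte char #3 = E9 A6 88.
Offset 8: leading byte 0x29 = 00101001 → 1-byte char #4 = 29.
Offset 9: leading byte 0xE3 = 11100011 → 3-byte char #5 = E3 81 98.
Leading byte 0xE3 = 11100011 matches 1110xxxx → 3-byte sequence.
Byte 1: 0xE3 = 11100011, payload 0011 (4 bits).
Byte 2: 0x81 = 10000001 (10xxxxxx ✓), payload 000001.
Byte 3: 0x98 = 10011000 (10xxxxxx ✓), payload 011000.
Concatenate: 0011000001011000 = 0x3058 (16 bits → U+3058).

U+3058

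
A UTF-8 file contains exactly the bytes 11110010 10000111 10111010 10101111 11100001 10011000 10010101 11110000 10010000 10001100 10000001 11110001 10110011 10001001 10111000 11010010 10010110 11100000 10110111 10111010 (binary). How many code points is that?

6

Byte at offset 0: 0xF2 = 11110010 → 4-byte char (#1). Advance 4.
Byte at offset 4: 0xE1 = 11100001 → 3-byte char (#2). Advance 3.
Byte at offset 7: 0xF0 = 11110000 → 4-byte char (#3). Advance 4.
Byte at offset 11: 0xF1 = 11110001 → 4-byte char (#4). Advance 4.
Byte at offset 15: 0xD2 = 11010010 → 2-byte char (#5). Advance 2.
Byte at offset 17: 0xE0 = 11100000 → 3-byte char (#6). Advance 3.
Reached end at offset 20 after 6 code points.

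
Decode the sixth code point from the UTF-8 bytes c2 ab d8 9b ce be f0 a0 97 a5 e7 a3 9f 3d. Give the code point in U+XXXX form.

U+003D

Offset 0: leading byte 0xC2 = 11000010 → 2-byte char #1 = C2 AB.
Offset 2: leading byte 0xD8 = 11011000 → 2-byte char #2 = D8 9B.
Offset 4: leading byte 0xCE = 11001110 → 2-byte char #3 = CE BE.
Offset 6: leading byte 0xF0 = 11110000 → 4-byte char #4 = F0 A0 97 A5.
Offset 10: leading byte 0xE7 = 11100111 → 3-byte char #5 = E7 A3 9F.
Offset 13: leading byte 0x3D = 00111101 → 1-byte char #6 = 3D.
Leading byte 0x3D = 00111101 matches 0xxxxxxx → 1-byte sequence.
Byte 1: 0x3D = 00111101, payload 0111101 (7 bits).
Concatenate: 0111101 = 0x3D (7 bits → U+003D).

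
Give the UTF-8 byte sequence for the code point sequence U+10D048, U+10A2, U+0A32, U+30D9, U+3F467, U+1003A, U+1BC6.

U+10D048: 4-byte form → F4 8D 81 88.
U+10A2: 3-byte form → E1 82 A2.
U+0A32: 3-byte form → E0 A8 B2.
U+30D9: 3-byte form → E3 83 99.
U+3F467: 4-byte form → F0 BF 91 A7.
U+1003A: 4-byte form → F0 90 80 BA.
U+1BC6: 3-byte form → E1 AF 86.
Concatenated (24 bytes): F4 8D 81 88 E1 82 A2 E0 A8 B2 E3 83 99 F0 BF 91 A7 F0 90 80 BA E1 AF 86.

F4 8D 81 88 E1 82 A2 E0 A8 B2 E3 83 99 F0 BF 91 A7 F0 90 80 BA E1 AF 86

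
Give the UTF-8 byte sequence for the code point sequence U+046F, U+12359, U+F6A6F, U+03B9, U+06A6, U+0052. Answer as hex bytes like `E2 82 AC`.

U+046F: 2-byte form → D1 AF.
U+12359: 4-byte form → F0 92 8D 99.
U+F6A6F: 4-byte form → F3 B6 A9 AF.
U+03B9: 2-byte form → CE B9.
U+06A6: 2-byte form → DA A6.
U+0052: 1-byte form → 52.
Concatenated (15 bytes): D1 AF F0 92 8D 99 F3 B6 A9 AF CE B9 DA A6 52.

D1 AF F0 92 8D 99 F3 B6 A9 AF CE B9 DA A6 52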